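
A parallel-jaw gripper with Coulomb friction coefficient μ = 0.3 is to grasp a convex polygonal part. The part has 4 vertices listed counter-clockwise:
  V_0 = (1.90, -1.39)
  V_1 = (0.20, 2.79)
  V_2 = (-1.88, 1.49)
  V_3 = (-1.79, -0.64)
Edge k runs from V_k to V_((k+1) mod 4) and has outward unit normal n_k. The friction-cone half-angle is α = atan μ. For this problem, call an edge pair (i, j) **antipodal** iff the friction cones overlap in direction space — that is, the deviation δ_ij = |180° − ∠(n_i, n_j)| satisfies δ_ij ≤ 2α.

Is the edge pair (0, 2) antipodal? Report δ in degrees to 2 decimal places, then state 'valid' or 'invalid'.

δ = 19.71°, valid

α = atan 0.3 = 16.70°;  2α = 33.40°
edge 0: e_0 = (-1.70, +4.18);  n_0 = (+0.9263, +0.3767)
edge 2: e_2 = (+0.09, -2.13);  n_2 = (-0.9991, -0.0422)
∠(n_0, n_2) = 160.29°
δ = |180° − 160.29°| = 19.71°
19.71° ≤ 2α = 33.40°  →  valid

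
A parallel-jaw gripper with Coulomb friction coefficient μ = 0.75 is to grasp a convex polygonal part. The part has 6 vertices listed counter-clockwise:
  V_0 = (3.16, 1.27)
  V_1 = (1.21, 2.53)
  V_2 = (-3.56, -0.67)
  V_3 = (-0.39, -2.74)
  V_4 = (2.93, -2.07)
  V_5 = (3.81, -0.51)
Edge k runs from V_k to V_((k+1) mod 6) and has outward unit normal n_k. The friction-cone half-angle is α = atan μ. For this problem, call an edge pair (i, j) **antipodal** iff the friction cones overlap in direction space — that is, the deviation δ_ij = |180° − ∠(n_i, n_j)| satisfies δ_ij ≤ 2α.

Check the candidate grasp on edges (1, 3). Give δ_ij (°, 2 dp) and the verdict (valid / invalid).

δ = 22.45°, valid

α = atan 0.75 = 36.87°;  2α = 73.74°
edge 1: e_1 = (-4.77, -3.20);  n_1 = (-0.5571, +0.8304)
edge 3: e_3 = (+3.32, +0.67);  n_3 = (+0.1978, -0.9802)
∠(n_1, n_3) = 157.55°
δ = |180° − 157.55°| = 22.45°
22.45° ≤ 2α = 73.74°  →  valid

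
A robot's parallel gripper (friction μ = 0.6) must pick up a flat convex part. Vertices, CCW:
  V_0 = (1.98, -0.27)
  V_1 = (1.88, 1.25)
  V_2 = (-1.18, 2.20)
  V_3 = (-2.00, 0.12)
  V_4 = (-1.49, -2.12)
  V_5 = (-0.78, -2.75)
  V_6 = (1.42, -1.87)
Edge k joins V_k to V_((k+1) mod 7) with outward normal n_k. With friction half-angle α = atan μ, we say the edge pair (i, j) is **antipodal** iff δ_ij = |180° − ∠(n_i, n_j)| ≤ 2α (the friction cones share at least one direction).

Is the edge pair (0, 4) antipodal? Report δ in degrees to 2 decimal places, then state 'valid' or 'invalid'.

α = atan 0.6 = 30.96°;  2α = 61.93°
edge 0: e_0 = (-0.10, +1.52);  n_0 = (+0.9978, +0.0656)
edge 4: e_4 = (+0.71, -0.63);  n_4 = (-0.6637, -0.7480)
∠(n_0, n_4) = 135.35°
δ = |180° − 135.35°| = 44.65°
44.65° ≤ 2α = 61.93°  →  valid

δ = 44.65°, valid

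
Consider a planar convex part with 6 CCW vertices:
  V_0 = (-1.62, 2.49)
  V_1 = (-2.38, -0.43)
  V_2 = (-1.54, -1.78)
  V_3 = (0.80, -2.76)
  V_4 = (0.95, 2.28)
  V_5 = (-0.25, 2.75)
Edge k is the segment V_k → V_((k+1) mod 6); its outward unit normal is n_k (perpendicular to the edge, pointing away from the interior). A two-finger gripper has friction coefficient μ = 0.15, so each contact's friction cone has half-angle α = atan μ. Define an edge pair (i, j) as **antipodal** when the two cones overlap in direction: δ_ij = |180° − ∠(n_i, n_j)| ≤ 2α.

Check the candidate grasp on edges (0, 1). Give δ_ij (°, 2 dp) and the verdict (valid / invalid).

α = atan 0.15 = 8.53°;  2α = 17.06°
edge 0: e_0 = (-0.76, -2.92);  n_0 = (-0.9678, +0.2519)
edge 1: e_1 = (+0.84, -1.35);  n_1 = (-0.8491, -0.5283)
∠(n_0, n_1) = 46.48°
δ = |180° − 46.48°| = 133.52°
133.52° > 2α = 17.06°  →  invalid

δ = 133.52°, invalid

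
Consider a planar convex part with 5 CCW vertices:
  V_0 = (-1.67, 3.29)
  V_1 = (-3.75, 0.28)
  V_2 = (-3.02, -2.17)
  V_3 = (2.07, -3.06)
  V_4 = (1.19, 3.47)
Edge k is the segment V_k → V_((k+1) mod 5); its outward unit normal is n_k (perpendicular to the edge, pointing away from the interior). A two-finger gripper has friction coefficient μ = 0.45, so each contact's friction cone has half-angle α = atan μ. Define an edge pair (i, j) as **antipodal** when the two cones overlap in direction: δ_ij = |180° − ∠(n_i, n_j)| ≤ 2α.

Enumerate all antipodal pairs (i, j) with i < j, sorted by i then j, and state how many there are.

α = atan 0.45 = 24.23°;  2α = 48.46°
n_0 = (-0.8227, +0.5685)
n_1 = (-0.9584, -0.2856)
n_2 = (-0.1722, -0.9851)
n_3 = (+0.9910, +0.1336)
n_4 = (-0.0628, +0.9980)
  (0,1): δ = 128.76°  ·
  (0,2): δ = 65.27°  ·
  (0,3): δ = 42.32°  ✓
  (0,4): δ = 128.25°  ·
  (1,2): δ = 116.51°  ·
  (1,3): δ = 8.92°  ✓
  (1,4): δ = 77.01°  ·
  (2,3): δ = 72.41°  ·
  (2,4): δ = 13.52°  ✓
  (3,4): δ = 94.07°  ·
antipodal pairs: 3

count = 3; pairs: (0,3), (1,3), (2,4)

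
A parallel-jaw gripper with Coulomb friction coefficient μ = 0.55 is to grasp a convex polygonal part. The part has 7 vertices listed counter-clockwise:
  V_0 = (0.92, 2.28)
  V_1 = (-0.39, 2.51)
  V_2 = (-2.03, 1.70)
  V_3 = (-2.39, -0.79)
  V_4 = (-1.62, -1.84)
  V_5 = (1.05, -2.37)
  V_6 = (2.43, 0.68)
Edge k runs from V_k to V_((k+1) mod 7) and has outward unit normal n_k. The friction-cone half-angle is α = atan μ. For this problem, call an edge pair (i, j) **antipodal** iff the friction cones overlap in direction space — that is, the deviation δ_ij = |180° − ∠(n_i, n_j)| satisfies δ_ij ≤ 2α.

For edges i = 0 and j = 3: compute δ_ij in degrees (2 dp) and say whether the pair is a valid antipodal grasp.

α = atan 0.55 = 28.81°;  2α = 57.62°
edge 0: e_0 = (-1.31, +0.23);  n_0 = (+0.1729, +0.9849)
edge 3: e_3 = (+0.77, -1.05);  n_3 = (-0.8064, -0.5914)
∠(n_0, n_3) = 136.21°
δ = |180° − 136.21°| = 43.79°
43.79° ≤ 2α = 57.62°  →  valid

δ = 43.79°, valid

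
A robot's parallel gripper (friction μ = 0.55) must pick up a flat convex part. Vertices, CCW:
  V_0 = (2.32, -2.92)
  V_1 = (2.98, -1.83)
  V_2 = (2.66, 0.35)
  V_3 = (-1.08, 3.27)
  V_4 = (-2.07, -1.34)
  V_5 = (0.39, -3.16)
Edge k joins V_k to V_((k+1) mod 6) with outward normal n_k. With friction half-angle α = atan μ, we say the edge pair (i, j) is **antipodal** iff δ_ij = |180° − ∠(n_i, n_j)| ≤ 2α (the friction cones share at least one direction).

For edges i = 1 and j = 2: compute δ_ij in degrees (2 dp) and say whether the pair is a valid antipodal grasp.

δ = 136.33°, invalid

α = atan 0.55 = 28.81°;  2α = 57.62°
edge 1: e_1 = (-0.32, +2.18);  n_1 = (+0.9894, +0.1452)
edge 2: e_2 = (-3.74, +2.92);  n_2 = (+0.6154, +0.7882)
∠(n_1, n_2) = 43.67°
δ = |180° − 43.67°| = 136.33°
136.33° > 2α = 57.62°  →  invalid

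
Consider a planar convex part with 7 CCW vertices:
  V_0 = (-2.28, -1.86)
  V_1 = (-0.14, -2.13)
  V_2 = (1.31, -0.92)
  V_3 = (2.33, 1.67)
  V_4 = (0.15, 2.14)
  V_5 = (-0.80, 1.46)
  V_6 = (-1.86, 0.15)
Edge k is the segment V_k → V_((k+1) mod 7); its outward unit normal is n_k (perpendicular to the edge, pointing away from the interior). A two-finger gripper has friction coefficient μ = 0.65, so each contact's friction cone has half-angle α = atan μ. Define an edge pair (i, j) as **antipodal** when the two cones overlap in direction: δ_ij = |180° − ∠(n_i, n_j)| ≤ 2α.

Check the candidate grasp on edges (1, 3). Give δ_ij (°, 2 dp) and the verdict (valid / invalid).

α = atan 0.65 = 33.02°;  2α = 66.05°
edge 1: e_1 = (+1.45, +1.21);  n_1 = (+0.6407, -0.7678)
edge 3: e_3 = (-2.18, +0.47);  n_3 = (+0.2108, +0.9775)
∠(n_1, n_3) = 127.99°
δ = |180° − 127.99°| = 52.01°
52.01° ≤ 2α = 66.05°  →  valid

δ = 52.01°, valid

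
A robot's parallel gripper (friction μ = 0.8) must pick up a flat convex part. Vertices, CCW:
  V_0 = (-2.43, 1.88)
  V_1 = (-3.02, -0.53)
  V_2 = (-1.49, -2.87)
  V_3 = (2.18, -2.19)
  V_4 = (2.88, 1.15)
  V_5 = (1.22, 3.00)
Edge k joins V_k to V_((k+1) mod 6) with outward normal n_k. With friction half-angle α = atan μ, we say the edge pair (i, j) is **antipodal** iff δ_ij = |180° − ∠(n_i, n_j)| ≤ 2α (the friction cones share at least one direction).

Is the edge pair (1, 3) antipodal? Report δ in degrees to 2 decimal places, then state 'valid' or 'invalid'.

α = atan 0.8 = 38.66°;  2α = 77.32°
edge 1: e_1 = (+1.53, -2.34);  n_1 = (-0.8370, -0.5472)
edge 3: e_3 = (+0.70, +3.34);  n_3 = (+0.9787, -0.2051)
∠(n_1, n_3) = 134.98°
δ = |180° − 134.98°| = 45.02°
45.02° ≤ 2α = 77.32°  →  valid

δ = 45.02°, valid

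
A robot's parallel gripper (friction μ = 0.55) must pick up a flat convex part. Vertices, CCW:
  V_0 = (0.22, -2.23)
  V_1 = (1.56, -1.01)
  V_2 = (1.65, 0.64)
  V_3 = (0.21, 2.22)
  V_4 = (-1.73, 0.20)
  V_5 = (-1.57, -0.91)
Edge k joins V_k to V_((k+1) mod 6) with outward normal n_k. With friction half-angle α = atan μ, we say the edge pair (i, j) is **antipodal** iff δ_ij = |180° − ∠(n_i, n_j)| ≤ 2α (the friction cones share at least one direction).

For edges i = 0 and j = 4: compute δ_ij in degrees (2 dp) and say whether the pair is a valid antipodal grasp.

δ = 55.89°, valid

α = atan 0.55 = 28.81°;  2α = 57.62°
edge 0: e_0 = (+1.34, +1.22);  n_0 = (+0.6732, -0.7394)
edge 4: e_4 = (+0.16, -1.11);  n_4 = (-0.9898, -0.1427)
∠(n_0, n_4) = 124.11°
δ = |180° − 124.11°| = 55.89°
55.89° ≤ 2α = 57.62°  →  valid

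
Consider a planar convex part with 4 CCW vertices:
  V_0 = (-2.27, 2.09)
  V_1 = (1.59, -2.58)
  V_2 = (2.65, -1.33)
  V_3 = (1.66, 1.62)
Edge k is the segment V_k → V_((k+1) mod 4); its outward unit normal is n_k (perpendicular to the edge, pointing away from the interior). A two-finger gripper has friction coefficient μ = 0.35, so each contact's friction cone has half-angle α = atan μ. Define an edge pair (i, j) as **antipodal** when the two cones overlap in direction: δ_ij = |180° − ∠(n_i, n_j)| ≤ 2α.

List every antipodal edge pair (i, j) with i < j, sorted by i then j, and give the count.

count = 1; pairs: (0,2)

α = atan 0.35 = 19.29°;  2α = 38.58°
n_0 = (-0.7708, -0.6371)
n_1 = (+0.7627, -0.6468)
n_2 = (+0.9480, +0.3182)
n_3 = (+0.1187, +0.9929)
  (0,1): δ = 79.87°  ·
  (0,2): δ = 21.02°  ✓
  (0,3): δ = 43.60°  ·
  (1,2): δ = 121.15°  ·
  (1,3): δ = 56.52°  ·
  (2,3): δ = 115.37°  ·
antipodal pairs: 1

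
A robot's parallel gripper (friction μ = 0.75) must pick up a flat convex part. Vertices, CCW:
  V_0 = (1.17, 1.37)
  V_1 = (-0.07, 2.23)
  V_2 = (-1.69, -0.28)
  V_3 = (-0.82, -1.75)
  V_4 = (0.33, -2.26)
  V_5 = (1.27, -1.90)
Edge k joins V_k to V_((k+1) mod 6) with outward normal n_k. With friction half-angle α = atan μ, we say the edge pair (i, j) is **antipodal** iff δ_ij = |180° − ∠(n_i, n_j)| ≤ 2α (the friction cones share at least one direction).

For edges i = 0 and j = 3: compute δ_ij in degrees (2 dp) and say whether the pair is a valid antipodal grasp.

δ = 10.83°, valid

α = atan 0.75 = 36.87°;  2α = 73.74°
edge 0: e_0 = (-1.24, +0.86);  n_0 = (+0.5699, +0.8217)
edge 3: e_3 = (+1.15, -0.51);  n_3 = (-0.4054, -0.9141)
∠(n_0, n_3) = 169.17°
δ = |180° − 169.17°| = 10.83°
10.83° ≤ 2α = 73.74°  →  valid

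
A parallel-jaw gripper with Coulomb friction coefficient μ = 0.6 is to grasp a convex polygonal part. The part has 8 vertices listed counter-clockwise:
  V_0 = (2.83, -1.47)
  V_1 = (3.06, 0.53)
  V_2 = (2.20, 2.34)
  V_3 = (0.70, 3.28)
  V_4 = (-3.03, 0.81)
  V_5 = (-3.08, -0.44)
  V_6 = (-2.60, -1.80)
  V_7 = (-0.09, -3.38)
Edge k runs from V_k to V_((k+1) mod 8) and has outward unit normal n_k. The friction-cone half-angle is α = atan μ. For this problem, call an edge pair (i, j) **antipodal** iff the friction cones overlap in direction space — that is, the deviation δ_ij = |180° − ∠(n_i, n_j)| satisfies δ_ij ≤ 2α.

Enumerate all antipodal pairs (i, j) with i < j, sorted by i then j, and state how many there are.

count = 11; pairs: (0,3), (0,4), (0,5), (1,4), (1,5), (1,6), (2,4), (2,5), (2,6), (3,7), (4,7)

α = atan 0.6 = 30.96°;  2α = 61.93°
n_0 = (+0.9935, -0.1142)
n_1 = (+0.9032, +0.4292)
n_2 = (+0.5310, +0.8474)
n_3 = (-0.5521, +0.8338)
n_4 = (-0.9992, +0.0400)
n_5 = (-0.9430, -0.3328)
n_6 = (-0.5327, -0.8463)
n_7 = (+0.5474, -0.8369)
  (0,1): δ = 148.03°  ·
  (0,2): δ = 115.51°  ·
  (0,3): δ = 49.93°  ✓
  (0,4): δ = 4.27°  ✓
  (0,5): δ = 26.00°  ✓
  (0,6): δ = 64.37°  ·
  (0,7): δ = 129.75°  ·
  (1,2): δ = 147.49°  ·
  (1,3): δ = 81.90°  ·
  (1,4): δ = 27.70°  ✓
  (1,5): δ = 5.97°  ✓
  (1,6): δ = 32.40°  ✓
  (1,7): δ = 97.77°  ·
  (2,3): δ = 114.41°  ·
  (2,4): δ = 60.22°  ✓
  (2,5): δ = 38.49°  ✓
  (2,6): δ = 0.12°  ✓
  (2,7): δ = 65.26°  ·
  (3,4): δ = 125.80°  ·
  (3,5): δ = 104.07°  ·
  (3,6): δ = 65.70°  ·
  (3,7): δ = 0.32°  ✓
  (4,5): δ = 158.27°  ·
  (4,6): δ = 119.90°  ·
  (4,7): δ = 54.52°  ✓
  (5,6): δ = 141.63°  ·
  (5,7): δ = 76.25°  ·
  (6,7): δ = 114.62°  ·
antipodal pairs: 11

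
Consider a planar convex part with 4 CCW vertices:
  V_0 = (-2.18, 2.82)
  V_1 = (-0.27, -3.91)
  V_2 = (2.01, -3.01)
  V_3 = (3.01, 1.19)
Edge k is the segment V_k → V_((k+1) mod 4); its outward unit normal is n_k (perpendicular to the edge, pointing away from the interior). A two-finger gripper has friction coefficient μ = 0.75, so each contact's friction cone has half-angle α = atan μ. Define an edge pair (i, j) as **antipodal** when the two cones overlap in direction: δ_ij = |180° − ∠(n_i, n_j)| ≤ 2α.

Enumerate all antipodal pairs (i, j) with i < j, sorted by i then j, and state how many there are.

α = atan 0.75 = 36.87°;  2α = 73.74°
n_0 = (-0.9620, -0.2730)
n_1 = (+0.3672, -0.9302)
n_2 = (+0.9728, -0.2316)
n_3 = (+0.2996, +0.9541)
  (0,1): δ = 84.30°  ·
  (0,2): δ = 29.24°  ✓
  (0,3): δ = 56.72°  ✓
  (1,2): δ = 124.93°  ·
  (1,3): δ = 38.98°  ✓
  (2,3): δ = 94.04°  ·
antipodal pairs: 3

count = 3; pairs: (0,2), (0,3), (1,3)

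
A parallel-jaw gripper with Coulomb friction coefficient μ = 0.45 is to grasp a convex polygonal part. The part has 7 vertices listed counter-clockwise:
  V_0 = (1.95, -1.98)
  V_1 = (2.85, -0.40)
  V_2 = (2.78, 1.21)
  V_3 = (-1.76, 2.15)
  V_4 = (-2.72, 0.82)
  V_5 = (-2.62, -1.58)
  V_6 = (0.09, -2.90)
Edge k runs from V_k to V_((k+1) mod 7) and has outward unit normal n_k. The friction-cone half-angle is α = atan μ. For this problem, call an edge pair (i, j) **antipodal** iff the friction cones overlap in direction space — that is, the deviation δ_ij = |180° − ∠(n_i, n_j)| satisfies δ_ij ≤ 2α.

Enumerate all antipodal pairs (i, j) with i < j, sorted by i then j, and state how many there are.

α = atan 0.45 = 24.23°;  2α = 48.46°
n_0 = (+0.8689, -0.4950)
n_1 = (+0.9991, +0.0434)
n_2 = (+0.2027, +0.9792)
n_3 = (-0.8108, +0.5853)
n_4 = (-0.9991, -0.0416)
n_5 = (-0.4379, -0.8990)
n_6 = (+0.4434, -0.8963)
  (0,1): δ = 147.84°  ·
  (0,2): δ = 72.03°  ·
  (0,3): δ = 6.16°  ✓
  (0,4): δ = 32.05°  ✓
  (0,5): δ = 93.70°  ·
  (0,6): δ = 145.98°  ·
  (1,2): δ = 104.19°  ·
  (1,3): δ = 38.31°  ✓
  (1,4): δ = 0.10°  ✓
  (1,5): δ = 61.54°  ·
  (1,6): δ = 113.83°  ·
  (2,3): δ = 114.12°  ·
  (2,4): δ = 75.92°  ·
  (2,5): δ = 14.27°  ✓
  (2,6): δ = 38.02°  ✓
  (3,4): δ = 141.79°  ·
  (3,5): δ = 80.15°  ·
  (3,6): δ = 27.86°  ✓
  (4,5): δ = 118.36°  ·
  (4,6): δ = 66.07°  ·
  (5,6): δ = 127.71°  ·
antipodal pairs: 7

count = 7; pairs: (0,3), (0,4), (1,3), (1,4), (2,5), (2,6), (3,6)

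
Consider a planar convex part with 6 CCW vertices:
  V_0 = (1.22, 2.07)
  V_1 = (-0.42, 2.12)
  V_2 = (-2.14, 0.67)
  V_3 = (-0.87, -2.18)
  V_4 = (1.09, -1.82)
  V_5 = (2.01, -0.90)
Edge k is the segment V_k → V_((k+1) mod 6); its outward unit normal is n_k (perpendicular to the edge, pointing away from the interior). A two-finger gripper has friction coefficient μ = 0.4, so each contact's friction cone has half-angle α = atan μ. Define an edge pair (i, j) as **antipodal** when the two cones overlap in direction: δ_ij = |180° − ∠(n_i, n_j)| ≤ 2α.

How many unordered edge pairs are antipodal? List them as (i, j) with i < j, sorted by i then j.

count = 4; pairs: (0,3), (1,3), (1,4), (2,5)

α = atan 0.4 = 21.80°;  2α = 43.60°
n_0 = (+0.0305, +0.9995)
n_1 = (-0.6445, +0.7646)
n_2 = (-0.9134, -0.4070)
n_3 = (+0.1807, -0.9835)
n_4 = (+0.7071, -0.7071)
n_5 = (+0.9664, +0.2571)
  (0,1): δ = 138.12°  ·
  (0,2): δ = 64.24°  ·
  (0,3): δ = 12.15°  ✓
  (0,4): δ = 46.75°  ·
  (0,5): δ = 106.64°  ·
  (1,2): δ = 106.11°  ·
  (1,3): δ = 29.72°  ✓
  (1,4): δ = 4.87°  ✓
  (1,5): δ = 64.76°  ·
  (2,3): δ = 103.61°  ·
  (2,4): δ = 69.02°  ·
  (2,5): δ = 9.12°  ✓
  (3,4): δ = 145.41°  ·
  (3,5): δ = 85.51°  ·
  (4,5): δ = 120.10°  ·
antipodal pairs: 4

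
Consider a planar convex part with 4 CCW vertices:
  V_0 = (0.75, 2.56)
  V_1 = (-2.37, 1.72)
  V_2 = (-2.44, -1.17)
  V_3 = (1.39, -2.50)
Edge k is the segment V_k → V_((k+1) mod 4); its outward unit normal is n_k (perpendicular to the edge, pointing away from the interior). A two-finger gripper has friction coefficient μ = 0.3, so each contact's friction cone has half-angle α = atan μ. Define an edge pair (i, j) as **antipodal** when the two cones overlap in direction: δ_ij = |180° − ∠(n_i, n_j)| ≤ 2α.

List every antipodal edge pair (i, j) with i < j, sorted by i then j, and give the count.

count = 1; pairs: (1,3)

α = atan 0.3 = 16.70°;  2α = 33.40°
n_0 = (-0.2600, +0.9656)
n_1 = (-0.9997, +0.0242)
n_2 = (-0.3280, -0.9447)
n_3 = (+0.9921, +0.1255)
  (0,1): δ = 106.46°  ·
  (0,2): δ = 34.22°  ·
  (0,3): δ = 82.14°  ·
  (1,2): δ = 107.76°  ·
  (1,3): δ = 8.60°  ✓
  (2,3): δ = 63.64°  ·
antipodal pairs: 1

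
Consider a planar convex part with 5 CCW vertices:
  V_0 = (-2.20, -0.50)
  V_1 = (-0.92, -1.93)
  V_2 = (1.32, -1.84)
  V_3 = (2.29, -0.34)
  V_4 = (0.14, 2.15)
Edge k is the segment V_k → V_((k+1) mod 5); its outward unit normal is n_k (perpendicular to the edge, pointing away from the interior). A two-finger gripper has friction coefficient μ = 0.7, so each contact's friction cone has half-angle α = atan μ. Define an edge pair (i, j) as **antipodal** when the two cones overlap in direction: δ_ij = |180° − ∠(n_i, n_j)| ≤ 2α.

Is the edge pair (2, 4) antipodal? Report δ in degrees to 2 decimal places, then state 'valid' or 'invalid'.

α = atan 0.7 = 34.99°;  2α = 69.98°
edge 2: e_2 = (+0.97, +1.50);  n_2 = (+0.8397, -0.5430)
edge 4: e_4 = (-2.34, -2.65);  n_4 = (-0.7496, +0.6619)
∠(n_2, n_4) = 171.44°
δ = |180° − 171.44°| = 8.56°
8.56° ≤ 2α = 69.98°  →  valid

δ = 8.56°, valid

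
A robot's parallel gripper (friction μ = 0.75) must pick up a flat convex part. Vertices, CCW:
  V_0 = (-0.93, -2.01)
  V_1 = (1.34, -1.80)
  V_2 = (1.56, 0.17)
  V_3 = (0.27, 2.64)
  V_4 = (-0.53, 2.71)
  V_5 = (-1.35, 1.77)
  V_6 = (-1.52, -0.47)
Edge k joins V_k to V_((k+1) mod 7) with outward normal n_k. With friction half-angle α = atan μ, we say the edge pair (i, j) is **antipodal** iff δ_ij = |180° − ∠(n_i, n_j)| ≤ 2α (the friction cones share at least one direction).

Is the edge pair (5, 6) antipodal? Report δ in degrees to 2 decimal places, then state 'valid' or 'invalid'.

δ = 154.70°, invalid

α = atan 0.75 = 36.87°;  2α = 73.74°
edge 5: e_5 = (-0.17, -2.24);  n_5 = (-0.9971, +0.0757)
edge 6: e_6 = (+0.59, -1.54);  n_6 = (-0.9338, -0.3578)
∠(n_5, n_6) = 25.30°
δ = |180° − 25.30°| = 154.70°
154.70° > 2α = 73.74°  →  invalid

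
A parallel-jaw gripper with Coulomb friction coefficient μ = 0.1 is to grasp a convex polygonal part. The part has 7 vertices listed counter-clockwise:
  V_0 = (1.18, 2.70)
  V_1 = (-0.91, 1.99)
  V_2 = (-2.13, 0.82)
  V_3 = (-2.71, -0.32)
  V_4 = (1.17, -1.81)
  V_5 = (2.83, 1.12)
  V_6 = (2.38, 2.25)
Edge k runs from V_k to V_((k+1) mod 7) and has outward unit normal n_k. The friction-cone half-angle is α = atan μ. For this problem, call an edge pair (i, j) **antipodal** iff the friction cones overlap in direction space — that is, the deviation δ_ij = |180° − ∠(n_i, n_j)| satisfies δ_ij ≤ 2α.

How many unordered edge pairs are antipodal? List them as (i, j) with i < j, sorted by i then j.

α = atan 0.1 = 5.71°;  2α = 11.42°
n_0 = (-0.3217, +0.9469)
n_1 = (-0.6922, +0.7217)
n_2 = (-0.8913, +0.4535)
n_3 = (-0.3585, -0.9335)
n_4 = (+0.8701, -0.4929)
n_5 = (+0.9290, +0.3700)
n_6 = (+0.3511, +0.9363)
  (0,1): δ = 154.96°  ·
  (0,2): δ = 135.73°  ·
  (0,3): δ = 39.77°  ·
  (0,4): δ = 41.70°  ·
  (0,5): δ = 92.95°  ·
  (0,6): δ = 140.68°  ·
  (1,2): δ = 160.77°  ·
  (1,3): δ = 64.81°  ·
  (1,4): δ = 16.66°  ·
  (1,5): δ = 67.91°  ·
  (1,6): δ = 115.64°  ·
  (2,3): δ = 84.04°  ·
  (2,4): δ = 2.57°  ✓
  (2,5): δ = 48.68°  ·
  (2,6): δ = 96.41°  ·
  (3,4): δ = 98.53°  ·
  (3,5): δ = 47.28°  ·
  (3,6): δ = 0.45°  ✓
  (4,5): δ = 128.75°  ·
  (4,6): δ = 81.02°  ·
  (5,6): δ = 132.27°  ·
antipodal pairs: 2

count = 2; pairs: (2,4), (3,6)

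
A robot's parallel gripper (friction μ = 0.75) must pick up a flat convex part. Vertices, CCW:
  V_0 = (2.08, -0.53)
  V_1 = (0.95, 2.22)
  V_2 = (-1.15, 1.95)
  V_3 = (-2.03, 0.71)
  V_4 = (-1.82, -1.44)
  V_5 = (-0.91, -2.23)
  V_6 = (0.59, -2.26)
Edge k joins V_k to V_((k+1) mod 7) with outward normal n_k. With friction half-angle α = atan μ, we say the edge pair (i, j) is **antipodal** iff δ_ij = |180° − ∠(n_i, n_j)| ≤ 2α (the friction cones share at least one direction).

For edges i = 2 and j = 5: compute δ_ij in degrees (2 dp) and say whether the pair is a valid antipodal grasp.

δ = 55.78°, valid

α = atan 0.75 = 36.87°;  2α = 73.74°
edge 2: e_2 = (-0.88, -1.24);  n_2 = (-0.8155, +0.5787)
edge 5: e_5 = (+1.50, -0.03);  n_5 = (-0.0200, -0.9998)
∠(n_2, n_5) = 124.22°
δ = |180° − 124.22°| = 55.78°
55.78° ≤ 2α = 73.74°  →  valid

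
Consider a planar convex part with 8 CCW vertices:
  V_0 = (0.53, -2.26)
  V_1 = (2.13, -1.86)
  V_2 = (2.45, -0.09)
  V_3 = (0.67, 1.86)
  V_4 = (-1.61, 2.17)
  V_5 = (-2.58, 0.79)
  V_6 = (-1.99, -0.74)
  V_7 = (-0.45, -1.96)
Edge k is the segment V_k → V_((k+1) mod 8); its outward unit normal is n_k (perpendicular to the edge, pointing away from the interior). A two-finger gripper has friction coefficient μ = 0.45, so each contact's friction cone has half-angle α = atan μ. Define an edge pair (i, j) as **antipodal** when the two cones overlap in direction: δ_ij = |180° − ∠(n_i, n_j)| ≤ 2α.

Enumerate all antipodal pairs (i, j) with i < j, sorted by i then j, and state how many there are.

α = atan 0.45 = 24.23°;  2α = 48.46°
n_0 = (+0.2425, -0.9701)
n_1 = (+0.9840, -0.1779)
n_2 = (+0.7386, +0.6742)
n_3 = (+0.1347, +0.9909)
n_4 = (-0.8181, +0.5751)
n_5 = (-0.9330, -0.3598)
n_6 = (-0.6210, -0.7838)
n_7 = (-0.2927, -0.9562)
  (0,1): δ = 114.28°  ·
  (0,2): δ = 61.65°  ·
  (0,3): δ = 21.78°  ✓
  (0,4): δ = 40.86°  ✓
  (0,5): δ = 97.05°  ·
  (0,6): δ = 127.58°  ·
  (0,7): δ = 148.94°  ·
  (1,2): δ = 127.36°  ·
  (1,3): δ = 87.49°  ·
  (1,4): δ = 24.86°  ✓
  (1,5): δ = 31.34°  ✓
  (1,6): δ = 61.86°  ·
  (1,7): δ = 83.23°  ·
  (2,3): δ = 140.13°  ·
  (2,4): δ = 77.49°  ·
  (2,5): δ = 21.30°  ✓
  (2,6): δ = 9.22°  ✓
  (2,7): δ = 30.59°  ✓
  (3,4): δ = 117.36°  ·
  (3,5): δ = 61.17°  ·
  (3,6): δ = 30.64°  ✓
  (3,7): δ = 9.28°  ✓
  (4,5): δ = 123.81°  ·
  (4,6): δ = 93.28°  ·
  (4,7): δ = 71.92°  ·
  (5,6): δ = 149.47°  ·
  (5,7): δ = 128.11°  ·
  (6,7): δ = 158.63°  ·
antipodal pairs: 9

count = 9; pairs: (0,3), (0,4), (1,4), (1,5), (2,5), (2,6), (2,7), (3,6), (3,7)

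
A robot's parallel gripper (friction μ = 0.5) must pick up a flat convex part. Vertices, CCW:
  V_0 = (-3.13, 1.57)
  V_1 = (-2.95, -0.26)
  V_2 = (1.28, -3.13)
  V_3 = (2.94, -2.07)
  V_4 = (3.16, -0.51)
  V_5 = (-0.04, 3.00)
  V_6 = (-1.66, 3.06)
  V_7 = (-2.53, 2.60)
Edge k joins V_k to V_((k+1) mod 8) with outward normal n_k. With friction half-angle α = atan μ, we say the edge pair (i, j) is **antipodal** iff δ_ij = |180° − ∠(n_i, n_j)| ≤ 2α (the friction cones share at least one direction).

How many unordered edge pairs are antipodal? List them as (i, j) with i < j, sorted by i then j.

count = 8; pairs: (0,3), (0,4), (1,4), (1,5), (2,5), (2,6), (2,7), (3,7)

α = atan 0.5 = 26.57°;  2α = 53.13°
n_0 = (-0.9952, -0.0979)
n_1 = (-0.5615, -0.8275)
n_2 = (+0.5382, -0.8428)
n_3 = (+0.9902, -0.1396)
n_4 = (+0.7390, +0.6737)
n_5 = (+0.0370, +0.9993)
n_6 = (-0.4674, +0.8840)
n_7 = (-0.8641, +0.5033)
  (0,1): δ = 129.77°  ·
  (0,2): δ = 63.06°  ·
  (0,3): δ = 13.64°  ✓
  (0,4): δ = 36.74°  ✓
  (0,5): δ = 82.26°  ·
  (0,6): δ = 112.25°  ·
  (0,7): δ = 144.16°  ·
  (1,2): δ = 113.28°  ·
  (1,3): δ = 63.87°  ·
  (1,4): δ = 13.49°  ✓
  (1,5): δ = 32.04°  ✓
  (1,6): δ = 62.02°  ·
  (1,7): δ = 93.93°  ·
  (2,3): δ = 130.59°  ·
  (2,4): δ = 80.21°  ·
  (2,5): δ = 34.68°  ✓
  (2,6): δ = 4.69°  ✓
  (2,7): δ = 27.22°  ✓
  (3,4): δ = 129.62°  ·
  (3,5): δ = 84.09°  ·
  (3,6): δ = 54.11°  ·
  (3,7): δ = 22.19°  ✓
  (4,5): δ = 134.48°  ·
  (4,6): δ = 104.49°  ·
  (4,7): δ = 72.58°  ·
  (5,6): δ = 150.01°  ·
  (5,7): δ = 118.10°  ·
  (6,7): δ = 148.09°  ·
antipodal pairs: 8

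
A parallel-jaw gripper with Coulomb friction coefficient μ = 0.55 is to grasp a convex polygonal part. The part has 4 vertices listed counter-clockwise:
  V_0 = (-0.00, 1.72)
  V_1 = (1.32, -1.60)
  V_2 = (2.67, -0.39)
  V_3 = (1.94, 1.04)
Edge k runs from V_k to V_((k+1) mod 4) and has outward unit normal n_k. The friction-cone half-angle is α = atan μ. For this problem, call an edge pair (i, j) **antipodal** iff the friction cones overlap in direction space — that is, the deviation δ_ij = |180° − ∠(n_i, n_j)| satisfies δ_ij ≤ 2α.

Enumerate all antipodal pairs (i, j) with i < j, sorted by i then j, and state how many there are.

α = atan 0.55 = 28.81°;  2α = 57.62°
n_0 = (-0.9292, -0.3695)
n_1 = (+0.6674, -0.7447)
n_2 = (+0.8907, +0.4547)
n_3 = (+0.3308, +0.9437)
  (0,1): δ = 69.81°  ·
  (0,2): δ = 5.36°  ✓
  (0,3): δ = 49.00°  ✓
  (1,2): δ = 104.83°  ·
  (1,3): δ = 61.19°  ·
  (2,3): δ = 136.36°  ·
antipodal pairs: 2

count = 2; pairs: (0,2), (0,3)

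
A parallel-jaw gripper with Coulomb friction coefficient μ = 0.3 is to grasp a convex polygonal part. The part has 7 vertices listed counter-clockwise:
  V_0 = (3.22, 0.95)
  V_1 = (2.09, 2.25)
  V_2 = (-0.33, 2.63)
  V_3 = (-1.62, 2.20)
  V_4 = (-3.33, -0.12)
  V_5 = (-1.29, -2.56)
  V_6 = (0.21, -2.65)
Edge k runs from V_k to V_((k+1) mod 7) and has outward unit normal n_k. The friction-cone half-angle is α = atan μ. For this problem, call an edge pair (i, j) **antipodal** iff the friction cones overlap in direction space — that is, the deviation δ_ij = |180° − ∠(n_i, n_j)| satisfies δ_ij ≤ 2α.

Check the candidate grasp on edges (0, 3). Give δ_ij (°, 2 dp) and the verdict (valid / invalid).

α = atan 0.3 = 16.70°;  2α = 33.40°
edge 0: e_0 = (-1.13, +1.30);  n_0 = (+0.7547, +0.6560)
edge 3: e_3 = (-1.71, -2.32);  n_3 = (-0.8050, +0.5933)
∠(n_0, n_3) = 102.61°
δ = |180° − 102.61°| = 77.39°
77.39° > 2α = 33.40°  →  invalid

δ = 77.39°, invalid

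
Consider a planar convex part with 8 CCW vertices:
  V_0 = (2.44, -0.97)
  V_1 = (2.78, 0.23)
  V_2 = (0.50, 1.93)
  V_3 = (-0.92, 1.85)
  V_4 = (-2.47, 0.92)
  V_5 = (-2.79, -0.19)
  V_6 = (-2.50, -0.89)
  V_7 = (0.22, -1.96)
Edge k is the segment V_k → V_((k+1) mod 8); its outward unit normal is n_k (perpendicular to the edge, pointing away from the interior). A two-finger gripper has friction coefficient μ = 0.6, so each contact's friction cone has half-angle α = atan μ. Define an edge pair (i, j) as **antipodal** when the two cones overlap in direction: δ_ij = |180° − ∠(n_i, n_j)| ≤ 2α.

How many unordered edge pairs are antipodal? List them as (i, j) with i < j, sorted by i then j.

count = 11; pairs: (0,3), (0,4), (0,5), (1,5), (1,6), (1,7), (2,6), (2,7), (3,6), (3,7), (4,7)

α = atan 0.6 = 30.96°;  2α = 61.93°
n_0 = (+0.9621, -0.2726)
n_1 = (+0.5977, +0.8017)
n_2 = (-0.0562, +0.9984)
n_3 = (-0.5145, +0.8575)
n_4 = (-0.9609, +0.2770)
n_5 = (-0.9239, -0.3827)
n_6 = (-0.3661, -0.9306)
n_7 = (+0.4073, -0.9133)
  (0,1): δ = 110.89°  ·
  (0,2): δ = 70.96°  ·
  (0,3): δ = 43.22°  ✓
  (0,4): δ = 0.26°  ✓
  (0,5): δ = 38.32°  ✓
  (0,6): δ = 84.35°  ·
  (0,7): δ = 129.85°  ·
  (1,2): δ = 140.07°  ·
  (1,3): δ = 112.33°  ·
  (1,4): δ = 69.37°  ·
  (1,5): δ = 30.79°  ✓
  (1,6): δ = 15.23°  ✓
  (1,7): δ = 60.74°  ✓
  (2,3): δ = 152.26°  ·
  (2,4): δ = 109.31°  ·
  (2,5): δ = 70.72°  ·
  (2,6): δ = 24.70°  ✓
  (2,7): δ = 20.81°  ✓
  (3,4): δ = 137.05°  ·
  (3,5): δ = 98.46°  ·
  (3,6): δ = 52.44°  ✓
  (3,7): δ = 6.93°  ✓
  (4,5): δ = 141.41°  ·
  (4,6): δ = 95.39°  ·
  (4,7): δ = 49.88°  ✓
  (5,6): δ = 133.98°  ·
  (5,7): δ = 88.47°  ·
  (6,7): δ = 134.49°  ·
antipodal pairs: 11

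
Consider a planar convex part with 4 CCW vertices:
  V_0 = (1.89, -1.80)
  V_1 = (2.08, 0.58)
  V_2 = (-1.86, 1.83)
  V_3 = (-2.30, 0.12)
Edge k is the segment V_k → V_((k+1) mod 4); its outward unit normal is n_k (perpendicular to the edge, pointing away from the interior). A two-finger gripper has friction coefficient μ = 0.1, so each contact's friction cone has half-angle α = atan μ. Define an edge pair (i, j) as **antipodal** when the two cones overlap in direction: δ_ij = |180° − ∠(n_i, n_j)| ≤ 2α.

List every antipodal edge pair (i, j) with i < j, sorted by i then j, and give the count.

count = 2; pairs: (0,2), (1,3)

α = atan 0.1 = 5.71°;  2α = 11.42°
n_0 = (+0.9968, -0.0796)
n_1 = (+0.3024, +0.9532)
n_2 = (-0.9685, +0.2492)
n_3 = (-0.4166, -0.9091)
  (0,1): δ = 103.04°  ·
  (0,2): δ = 9.87°  ✓
  (0,3): δ = 69.95°  ·
  (1,2): δ = 86.83°  ·
  (1,3): δ = 7.02°  ✓
  (2,3): δ = 100.19°  ·
antipodal pairs: 2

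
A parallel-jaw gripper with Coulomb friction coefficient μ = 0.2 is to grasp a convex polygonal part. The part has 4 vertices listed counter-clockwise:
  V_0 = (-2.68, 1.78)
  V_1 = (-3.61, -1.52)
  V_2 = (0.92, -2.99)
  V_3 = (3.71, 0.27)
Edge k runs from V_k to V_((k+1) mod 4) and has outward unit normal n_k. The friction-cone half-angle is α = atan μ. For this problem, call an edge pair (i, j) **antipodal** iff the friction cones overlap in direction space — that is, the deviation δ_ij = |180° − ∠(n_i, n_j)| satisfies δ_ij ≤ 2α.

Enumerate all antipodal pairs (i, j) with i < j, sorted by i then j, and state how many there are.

α = atan 0.2 = 11.31°;  2α = 22.62°
n_0 = (-0.9625, +0.2713)
n_1 = (-0.3087, -0.9512)
n_2 = (+0.7597, -0.6502)
n_3 = (+0.2300, +0.9732)
  (0,1): δ = 92.24°  ·
  (0,2): δ = 24.82°  ·
  (0,3): δ = 92.44°  ·
  (1,2): δ = 112.58°  ·
  (1,3): δ = 4.68°  ✓
  (2,3): δ = 62.74°  ·
antipodal pairs: 1

count = 1; pairs: (1,3)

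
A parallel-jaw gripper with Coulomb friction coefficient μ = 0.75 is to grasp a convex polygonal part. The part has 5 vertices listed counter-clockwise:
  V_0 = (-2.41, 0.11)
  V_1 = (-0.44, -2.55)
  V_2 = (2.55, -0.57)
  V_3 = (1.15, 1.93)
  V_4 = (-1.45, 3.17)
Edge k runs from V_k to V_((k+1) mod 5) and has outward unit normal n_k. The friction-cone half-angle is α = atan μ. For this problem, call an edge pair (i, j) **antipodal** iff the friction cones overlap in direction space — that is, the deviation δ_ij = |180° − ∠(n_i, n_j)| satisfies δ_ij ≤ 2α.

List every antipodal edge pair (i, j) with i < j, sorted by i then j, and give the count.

count = 5; pairs: (0,2), (0,3), (1,3), (1,4), (2,4)

α = atan 0.75 = 36.87°;  2α = 73.74°
n_0 = (-0.8036, -0.5952)
n_1 = (+0.5521, -0.8338)
n_2 = (+0.8725, +0.4886)
n_3 = (+0.4305, +0.9026)
n_4 = (-0.9541, +0.2993)
  (0,1): δ = 93.01°  ·
  (0,2): δ = 7.27°  ✓
  (0,3): δ = 27.98°  ✓
  (0,4): δ = 126.06°  ·
  (1,2): δ = 94.26°  ·
  (1,3): δ = 59.01°  ✓
  (1,4): δ = 39.07°  ✓
  (2,3): δ = 144.75°  ·
  (2,4): δ = 46.67°  ✓
  (3,4): δ = 81.92°  ·
antipodal pairs: 5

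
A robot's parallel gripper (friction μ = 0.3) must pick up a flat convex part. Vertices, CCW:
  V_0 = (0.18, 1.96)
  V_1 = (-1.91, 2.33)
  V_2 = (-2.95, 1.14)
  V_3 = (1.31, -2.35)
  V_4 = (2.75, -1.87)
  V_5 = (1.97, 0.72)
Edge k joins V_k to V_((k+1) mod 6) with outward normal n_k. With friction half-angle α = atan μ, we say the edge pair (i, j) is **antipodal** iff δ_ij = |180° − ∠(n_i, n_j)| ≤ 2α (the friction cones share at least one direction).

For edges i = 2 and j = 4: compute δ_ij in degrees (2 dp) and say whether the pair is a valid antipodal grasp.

α = atan 0.3 = 16.70°;  2α = 33.40°
edge 2: e_2 = (+4.26, -3.49);  n_2 = (-0.6337, -0.7736)
edge 4: e_4 = (-0.78, +2.59);  n_4 = (+0.9575, +0.2884)
∠(n_2, n_4) = 146.09°
δ = |180° − 146.09°| = 33.91°
33.91° > 2α = 33.40°  →  invalid

δ = 33.91°, invalid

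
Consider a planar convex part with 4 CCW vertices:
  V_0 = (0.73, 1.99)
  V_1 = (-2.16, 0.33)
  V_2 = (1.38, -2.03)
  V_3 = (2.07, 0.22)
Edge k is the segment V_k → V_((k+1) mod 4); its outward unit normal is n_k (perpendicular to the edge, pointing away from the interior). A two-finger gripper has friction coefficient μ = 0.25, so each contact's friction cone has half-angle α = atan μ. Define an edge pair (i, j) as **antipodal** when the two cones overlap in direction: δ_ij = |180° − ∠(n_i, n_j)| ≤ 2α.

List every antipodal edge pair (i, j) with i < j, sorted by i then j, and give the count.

α = atan 0.25 = 14.04°;  2α = 28.07°
n_0 = (-0.4981, +0.8671)
n_1 = (-0.5547, -0.8321)
n_2 = (+0.9561, -0.2932)
n_3 = (+0.7973, +0.6036)
  (0,1): δ = 63.56°  ·
  (0,2): δ = 43.08°  ·
  (0,3): δ = 97.26°  ·
  (1,2): δ = 73.36°  ·
  (1,3): δ = 19.18°  ✓
  (2,3): δ = 125.82°  ·
antipodal pairs: 1

count = 1; pairs: (1,3)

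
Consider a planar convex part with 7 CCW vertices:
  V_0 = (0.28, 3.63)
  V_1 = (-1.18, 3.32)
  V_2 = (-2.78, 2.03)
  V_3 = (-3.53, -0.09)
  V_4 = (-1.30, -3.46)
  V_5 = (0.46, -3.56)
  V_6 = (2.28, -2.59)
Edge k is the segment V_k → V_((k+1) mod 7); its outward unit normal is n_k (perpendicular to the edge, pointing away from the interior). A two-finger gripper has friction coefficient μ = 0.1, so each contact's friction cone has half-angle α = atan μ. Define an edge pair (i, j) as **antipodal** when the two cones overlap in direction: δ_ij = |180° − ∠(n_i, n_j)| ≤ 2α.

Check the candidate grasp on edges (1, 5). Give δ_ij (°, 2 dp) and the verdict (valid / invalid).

δ = 10.82°, valid

α = atan 0.1 = 5.71°;  2α = 11.42°
edge 1: e_1 = (-1.60, -1.29);  n_1 = (-0.6277, +0.7785)
edge 5: e_5 = (+1.82, +0.97);  n_5 = (+0.4703, -0.8825)
∠(n_1, n_5) = 169.18°
δ = |180° − 169.18°| = 10.82°
10.82° ≤ 2α = 11.42°  →  valid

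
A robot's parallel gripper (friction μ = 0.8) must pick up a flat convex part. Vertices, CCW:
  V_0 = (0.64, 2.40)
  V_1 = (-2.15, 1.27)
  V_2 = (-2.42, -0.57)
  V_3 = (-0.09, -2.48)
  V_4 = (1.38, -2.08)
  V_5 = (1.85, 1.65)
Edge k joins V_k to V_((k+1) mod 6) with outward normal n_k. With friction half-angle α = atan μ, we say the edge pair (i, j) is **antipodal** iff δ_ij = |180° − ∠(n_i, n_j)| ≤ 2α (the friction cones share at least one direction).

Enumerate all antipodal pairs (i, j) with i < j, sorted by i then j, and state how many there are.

count = 9; pairs: (0,2), (0,3), (0,4), (1,3), (1,4), (1,5), (2,4), (2,5), (3,5)

α = atan 0.8 = 38.66°;  2α = 77.32°
n_0 = (-0.3754, +0.9269)
n_1 = (-0.9894, +0.1452)
n_2 = (-0.6340, -0.7734)
n_3 = (+0.2626, -0.9649)
n_4 = (+0.9922, -0.1250)
n_5 = (+0.5268, +0.8500)
  (0,1): δ = 120.40°  ·
  (0,2): δ = 61.39°  ✓
  (0,3): δ = 6.83°  ✓
  (0,4): δ = 60.77°  ✓
  (0,5): δ = 126.16°  ·
  (1,2): δ = 120.99°  ·
  (1,3): δ = 66.43°  ✓
  (1,4): δ = 1.17°  ✓
  (1,5): δ = 66.56°  ✓
  (2,3): δ = 125.43°  ·
  (2,4): δ = 57.84°  ✓
  (2,5): δ = 7.55°  ✓
  (3,4): δ = 112.40°  ·
  (3,5): δ = 47.01°  ✓
  (4,5): δ = 114.61°  ·
antipodal pairs: 9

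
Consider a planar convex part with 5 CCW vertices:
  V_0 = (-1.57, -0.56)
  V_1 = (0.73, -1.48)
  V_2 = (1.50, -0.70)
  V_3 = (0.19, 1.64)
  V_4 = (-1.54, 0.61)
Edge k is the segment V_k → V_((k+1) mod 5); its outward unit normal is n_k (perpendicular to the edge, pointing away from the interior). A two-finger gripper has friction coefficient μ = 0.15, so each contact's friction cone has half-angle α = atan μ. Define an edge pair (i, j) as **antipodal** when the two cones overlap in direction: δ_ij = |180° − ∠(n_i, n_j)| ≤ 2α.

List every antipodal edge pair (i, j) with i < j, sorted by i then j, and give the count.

count = 1; pairs: (1,3)

α = atan 0.15 = 8.53°;  2α = 17.06°
n_0 = (-0.3714, -0.9285)
n_1 = (+0.7117, -0.7025)
n_2 = (+0.8726, +0.4885)
n_3 = (-0.5116, +0.8592)
n_4 = (-0.9997, +0.0256)
  (0,1): δ = 112.83°  ·
  (0,2): δ = 38.96°  ·
  (0,3): δ = 52.57°  ·
  (0,4): δ = 110.33°  ·
  (1,2): δ = 106.13°  ·
  (1,3): δ = 14.60°  ✓
  (1,4): δ = 43.16°  ·
  (2,3): δ = 88.47°  ·
  (2,4): δ = 30.71°  ·
  (3,4): δ = 122.24°  ·
antipodal pairs: 1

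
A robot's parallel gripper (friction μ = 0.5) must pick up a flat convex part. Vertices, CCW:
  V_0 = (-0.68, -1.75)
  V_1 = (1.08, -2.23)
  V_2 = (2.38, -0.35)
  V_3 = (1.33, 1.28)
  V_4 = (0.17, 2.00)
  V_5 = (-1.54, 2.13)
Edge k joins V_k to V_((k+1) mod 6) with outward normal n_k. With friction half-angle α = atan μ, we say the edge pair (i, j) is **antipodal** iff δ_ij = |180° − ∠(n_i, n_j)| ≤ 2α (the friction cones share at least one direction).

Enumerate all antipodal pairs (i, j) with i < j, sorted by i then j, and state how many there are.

count = 6; pairs: (0,2), (0,3), (0,4), (1,5), (2,5), (3,5)

α = atan 0.5 = 26.57°;  2α = 53.13°
n_0 = (-0.2631, -0.9648)
n_1 = (+0.8225, -0.5688)
n_2 = (+0.8407, +0.5415)
n_3 = (+0.5274, +0.8496)
n_4 = (+0.0758, +0.9971)
n_5 = (-0.9763, -0.2164)
  (0,1): δ = 109.41°  ·
  (0,2): δ = 41.96°  ✓
  (0,3): δ = 16.57°  ✓
  (0,4): δ = 10.91°  ✓
  (0,5): δ = 117.75°  ·
  (1,2): δ = 112.55°  ·
  (1,3): δ = 87.16°  ·
  (1,4): δ = 59.68°  ·
  (1,5): δ = 47.16°  ✓
  (2,3): δ = 154.62°  ·
  (2,4): δ = 127.14°  ·
  (2,5): δ = 20.29°  ✓
  (3,4): δ = 152.52°  ·
  (3,5): δ = 45.68°  ✓
  (4,5): δ = 73.16°  ·
antipodal pairs: 6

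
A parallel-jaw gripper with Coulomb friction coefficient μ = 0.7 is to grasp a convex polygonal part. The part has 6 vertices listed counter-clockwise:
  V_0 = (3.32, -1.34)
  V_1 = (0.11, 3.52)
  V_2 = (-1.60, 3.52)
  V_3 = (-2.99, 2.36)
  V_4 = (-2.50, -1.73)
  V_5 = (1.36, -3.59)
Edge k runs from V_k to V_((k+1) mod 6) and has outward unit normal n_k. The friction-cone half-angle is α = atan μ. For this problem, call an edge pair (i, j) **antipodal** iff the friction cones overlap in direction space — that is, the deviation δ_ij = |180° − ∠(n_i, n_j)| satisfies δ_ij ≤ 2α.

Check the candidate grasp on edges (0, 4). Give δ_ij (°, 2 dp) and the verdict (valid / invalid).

δ = 30.83°, valid

α = atan 0.7 = 34.99°;  2α = 69.98°
edge 0: e_0 = (-3.21, +4.86);  n_0 = (+0.8344, +0.5511)
edge 4: e_4 = (+3.86, -1.86);  n_4 = (-0.4341, -0.9009)
∠(n_0, n_4) = 149.17°
δ = |180° − 149.17°| = 30.83°
30.83° ≤ 2α = 69.98°  →  valid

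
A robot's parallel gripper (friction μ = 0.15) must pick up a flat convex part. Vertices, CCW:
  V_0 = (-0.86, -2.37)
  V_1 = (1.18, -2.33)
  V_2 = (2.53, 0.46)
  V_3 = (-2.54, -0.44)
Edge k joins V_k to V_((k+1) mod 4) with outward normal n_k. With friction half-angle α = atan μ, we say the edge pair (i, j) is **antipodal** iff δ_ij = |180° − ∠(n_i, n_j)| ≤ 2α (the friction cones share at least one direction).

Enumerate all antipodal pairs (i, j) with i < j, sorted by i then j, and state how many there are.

α = atan 0.15 = 8.53°;  2α = 17.06°
n_0 = (+0.0196, -0.9998)
n_1 = (+0.9002, -0.4356)
n_2 = (-0.1748, +0.9846)
n_3 = (-0.7543, -0.6566)
  (0,1): δ = 116.94°  ·
  (0,2): δ = 8.94°  ✓
  (0,3): δ = 129.92°  ·
  (1,2): δ = 54.11°  ·
  (1,3): δ = 66.86°  ·
  (2,3): δ = 59.03°  ·
antipodal pairs: 1

count = 1; pairs: (0,2)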